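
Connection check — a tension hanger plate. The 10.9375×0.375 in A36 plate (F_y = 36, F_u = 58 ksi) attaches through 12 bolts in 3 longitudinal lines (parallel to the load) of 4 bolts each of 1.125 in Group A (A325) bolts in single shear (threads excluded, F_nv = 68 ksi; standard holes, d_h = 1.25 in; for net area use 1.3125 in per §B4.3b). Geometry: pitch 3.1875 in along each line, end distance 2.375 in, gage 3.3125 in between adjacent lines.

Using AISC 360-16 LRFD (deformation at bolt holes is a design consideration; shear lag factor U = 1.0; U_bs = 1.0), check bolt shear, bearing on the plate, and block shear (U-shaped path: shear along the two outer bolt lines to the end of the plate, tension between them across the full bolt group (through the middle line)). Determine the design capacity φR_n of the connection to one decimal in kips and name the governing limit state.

209.0 kips (block shear governs)

Bolt shear: A_b = π(1.125)²/4 = 0.99402 in². φR_n = 0.75 × 68 × 0.99402 × 12 × 1 = 608.3 kips.
Bearing (0.375 in plate, F_u = 58 ksi): end bolts L_c = 2.375 − 1.25/2 = 1.75, R_n = min(1.2×1.75×0.375×58, 2.4×1.125×0.375×58) = 45.675 kips/bolt; interior L_c = 3.1875 − 1.25 = 1.9375, R_n = 50.569 kips/bolt. φR_n = 0.75 × (3×45.675 + 9×50.569) = 444.1 kips.
Block shear: shear path 2×[2.375+3×3.1875] = 2×11.9375 in, A_gv = 8.9531, A_nv = 2×(11.9375 − 3.5×1.3125)×0.375 = 5.5078 in²; tension across gage: (6.625 − 2×1.3125)×0.375 = 1.5 in². R_n = min(0.6×58×5.5078, 0.6×36×8.9531) + 1.0×58×1.5 = min(191.67, 193.39) + 87 = 278.67 kips. φR_n = 0.75 × 278.67 = 209.0 kips.
Governing: min(608.3, 444.1, 209.0) = 209.0 kips → block shear.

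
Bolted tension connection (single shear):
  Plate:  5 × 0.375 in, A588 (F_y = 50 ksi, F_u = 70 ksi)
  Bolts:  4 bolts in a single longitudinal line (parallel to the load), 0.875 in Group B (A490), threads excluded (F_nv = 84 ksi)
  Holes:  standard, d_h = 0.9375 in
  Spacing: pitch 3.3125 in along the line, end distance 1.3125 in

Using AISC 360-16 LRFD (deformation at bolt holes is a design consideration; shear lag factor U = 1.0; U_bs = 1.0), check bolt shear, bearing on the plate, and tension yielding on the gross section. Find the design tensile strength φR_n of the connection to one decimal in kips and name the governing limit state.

Bolt shear: A_b = π(0.875)²/4 = 0.60132 in². φR_n = 0.75 × 84 × 0.60132 × 4 × 1 = 151.5 kips.
Bearing (0.375 in plate, F_u = 70 ksi): end bolts L_c = 1.3125 − 0.9375/2 = 0.84375, R_n = min(1.2×0.84375×0.375×70, 2.4×0.875×0.375×70) = 26.578 kips/bolt; interior L_c = 3.3125 − 0.9375 = 2.375, R_n = 55.125 kips/bolt. φR_n = 0.75 × (1×26.578 + 3×55.125) = 144.0 kips.
Tension yield (gross): A_g = 5×0.375 = 1.875 in². φR_n = 0.90 × 50 × 1.875 = 84.4 kips.
Governing: min(151.5, 144.0, 84.4) = 84.4 kips → gross-section yield.

84.4 kips (gross-section yield governs)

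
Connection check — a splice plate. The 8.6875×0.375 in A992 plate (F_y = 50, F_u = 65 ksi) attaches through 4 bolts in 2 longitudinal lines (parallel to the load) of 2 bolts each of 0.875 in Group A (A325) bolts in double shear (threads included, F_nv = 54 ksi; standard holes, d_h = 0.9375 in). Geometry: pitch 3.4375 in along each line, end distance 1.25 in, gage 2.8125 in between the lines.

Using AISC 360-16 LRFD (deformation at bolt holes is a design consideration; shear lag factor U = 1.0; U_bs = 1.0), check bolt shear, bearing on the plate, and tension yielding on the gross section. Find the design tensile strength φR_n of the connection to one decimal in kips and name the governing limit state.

111.1 kips (bearing governs)

Bolt shear: A_b = π(0.875)²/4 = 0.60132 in². φR_n = 0.75 × 54 × 0.60132 × 4 × 2 = 194.8 kips.
Bearing (0.375 in plate, F_u = 65 ksi): end bolts L_c = 1.25 − 0.9375/2 = 0.78125, R_n = min(1.2×0.78125×0.375×65, 2.4×0.875×0.375×65) = 22.852 kips/bolt; interior L_c = 3.4375 − 0.9375 = 2.5, R_n = 51.188 kips/bolt. φR_n = 0.75 × (2×22.852 + 2×51.188) = 111.1 kips.
Tension yield (gross): A_g = 8.6875×0.375 = 3.2578 in². φR_n = 0.90 × 50 × 3.2578 = 146.6 kips.
Governing: min(194.8, 111.1, 146.6) = 111.1 kips → bearing.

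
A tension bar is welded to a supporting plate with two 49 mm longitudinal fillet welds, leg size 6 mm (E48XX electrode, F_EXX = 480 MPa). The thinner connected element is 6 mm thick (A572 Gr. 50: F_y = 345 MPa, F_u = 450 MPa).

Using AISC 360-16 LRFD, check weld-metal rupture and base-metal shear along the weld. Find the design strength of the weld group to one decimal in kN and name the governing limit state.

89.8 kN (weld metal governs)

Weld metal: throat = 0.707×6 = 4.242 mm, L = 2×49 = 98 mm. φR_n = 0.75 × 0.6 × 480 × 4.242 × 98 = 89.8 kN.
Base metal shear (6 mm plate): yield φR_n = 1.0×0.6×345×6×98 = 121.7 kN; rupture φR_n = 0.75×0.6×450×6×98 = 119.1 kN; take 119.1 kN (rupture).
Governing: min(89.8, 119.1) = 89.8 kN → weld metal.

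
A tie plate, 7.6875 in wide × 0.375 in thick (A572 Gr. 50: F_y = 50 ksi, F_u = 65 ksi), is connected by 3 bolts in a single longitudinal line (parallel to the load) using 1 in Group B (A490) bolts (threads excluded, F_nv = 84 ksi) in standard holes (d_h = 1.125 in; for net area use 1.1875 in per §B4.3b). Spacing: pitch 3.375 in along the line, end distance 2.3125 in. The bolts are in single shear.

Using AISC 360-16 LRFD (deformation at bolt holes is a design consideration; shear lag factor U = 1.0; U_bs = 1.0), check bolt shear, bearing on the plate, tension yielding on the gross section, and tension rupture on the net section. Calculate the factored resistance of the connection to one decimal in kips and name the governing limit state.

118.8 kips (net-section rupture governs)

Bolt shear: A_b = π(1)²/4 = 0.7854 in². φR_n = 0.75 × 84 × 0.7854 × 3 × 1 = 148.4 kips.
Bearing (0.375 in plate, F_u = 65 ksi): end bolts L_c = 2.3125 − 1.125/2 = 1.75, R_n = min(1.2×1.75×0.375×65, 2.4×1×0.375×65) = 51.188 kips/bolt; interior L_c = 3.375 − 1.125 = 2.25, R_n = 58.5 kips/bolt. φR_n = 0.75 × (1×51.188 + 2×58.5) = 126.1 kips.
Tension yield (gross): A_g = 7.6875×0.375 = 2.8828 in². φR_n = 0.90 × 50 × 2.8828 = 129.7 kips.
Tension rupture (net): A_n = (7.6875 − 1×1.1875)×0.375 = 2.4375 in² (U = 1.0, A_e = A_n). φR_n = 0.75 × 65 × 2.4375 = 118.8 kips.
Governing: min(148.4, 126.1, 129.7, 118.8) = 118.8 kips → net-section rupture.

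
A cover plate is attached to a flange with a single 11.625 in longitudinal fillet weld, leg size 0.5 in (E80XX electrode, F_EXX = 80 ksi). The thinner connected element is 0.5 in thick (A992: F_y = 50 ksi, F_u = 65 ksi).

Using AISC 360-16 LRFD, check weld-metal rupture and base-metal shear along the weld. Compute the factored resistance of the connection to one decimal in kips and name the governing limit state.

Weld metal: throat = 0.707×0.5 = 0.3535 in, L = 11.625 in. φR_n = 0.75 × 0.6 × 80 × 0.3535 × 11.625 = 147.9 kips.
Base metal shear (0.5 in plate): yield φR_n = 1.0×0.6×50×0.5×11.625 = 174.4 kips; rupture φR_n = 0.75×0.6×65×0.5×11.625 = 170.0 kips; take 170.0 kips (rupture).
Governing: min(147.9, 170.0) = 147.9 kips → weld metal.

147.9 kips (weld metal governs)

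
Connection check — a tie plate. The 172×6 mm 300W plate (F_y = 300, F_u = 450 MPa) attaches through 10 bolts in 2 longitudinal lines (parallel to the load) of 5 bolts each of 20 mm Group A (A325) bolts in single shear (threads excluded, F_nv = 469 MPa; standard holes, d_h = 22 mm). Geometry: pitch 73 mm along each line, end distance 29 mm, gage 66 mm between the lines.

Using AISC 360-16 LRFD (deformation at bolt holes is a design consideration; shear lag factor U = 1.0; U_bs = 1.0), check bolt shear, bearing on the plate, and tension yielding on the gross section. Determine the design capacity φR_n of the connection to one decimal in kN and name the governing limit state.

Bolt shear: A_b = π(20)²/4 = 314.16 mm². φR_n = 0.75 × 469 × 314.16 × 10 × 1 = 1105.1 kN.
Bearing (6 mm plate, F_u = 450 MPa): end bolts L_c = 29 − 22/2 = 18, R_n = min(1.2×18×6×450, 2.4×20×6×450) = 58.32 kN/bolt; interior L_c = 73 − 22 = 51, R_n = 129.6 kN/bolt. φR_n = 0.75 × (2×58.32 + 8×129.6) = 865.1 kN.
Tension yield (gross): A_g = 172×6 = 1032 mm². φR_n = 0.90 × 300 × 1032 = 278.6 kN.
Governing: min(1105.1, 865.1, 278.6) = 278.6 kN → gross-section yield.

278.6 kN (gross-section yield governs)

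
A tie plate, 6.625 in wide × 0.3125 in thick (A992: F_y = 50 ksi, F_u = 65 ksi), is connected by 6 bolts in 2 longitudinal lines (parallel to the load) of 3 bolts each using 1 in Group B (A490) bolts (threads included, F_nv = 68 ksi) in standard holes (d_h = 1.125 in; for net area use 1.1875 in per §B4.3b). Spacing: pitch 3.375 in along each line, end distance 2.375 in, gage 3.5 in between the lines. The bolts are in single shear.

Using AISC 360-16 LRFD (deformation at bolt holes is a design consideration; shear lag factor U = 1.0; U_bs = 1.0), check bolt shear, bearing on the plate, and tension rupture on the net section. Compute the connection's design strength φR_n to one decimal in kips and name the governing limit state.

64.7 kips (net-section rupture governs)

Bolt shear: A_b = π(1)²/4 = 0.7854 in². φR_n = 0.75 × 68 × 0.7854 × 6 × 1 = 240.3 kips.
Bearing (0.3125 in plate, F_u = 65 ksi): end bolts L_c = 2.375 − 1.125/2 = 1.8125, R_n = min(1.2×1.8125×0.3125×65, 2.4×1×0.3125×65) = 44.18 kips/bolt; interior L_c = 3.375 − 1.125 = 2.25, R_n = 48.75 kips/bolt. φR_n = 0.75 × (2×44.18 + 4×48.75) = 212.5 kips.
Tension rupture (net): A_n = (6.625 − 2×1.1875)×0.3125 = 1.3281 in² (U = 1.0, A_e = A_n). φR_n = 0.75 × 65 × 1.3281 = 64.7 kips.
Governing: min(240.3, 212.5, 64.7) = 64.7 kips → net-section rupture.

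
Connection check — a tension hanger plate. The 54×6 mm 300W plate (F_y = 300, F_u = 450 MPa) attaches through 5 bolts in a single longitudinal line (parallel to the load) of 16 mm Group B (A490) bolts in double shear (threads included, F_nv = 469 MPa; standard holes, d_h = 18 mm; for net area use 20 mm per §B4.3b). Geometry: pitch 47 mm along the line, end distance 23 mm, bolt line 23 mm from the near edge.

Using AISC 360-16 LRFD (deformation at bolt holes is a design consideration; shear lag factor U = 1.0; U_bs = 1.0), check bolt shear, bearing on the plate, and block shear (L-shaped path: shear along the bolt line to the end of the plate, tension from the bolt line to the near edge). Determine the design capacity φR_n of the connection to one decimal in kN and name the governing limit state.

173.3 kN (block shear governs)

Bolt shear: A_b = π(16)²/4 = 201.06 mm². φR_n = 0.75 × 469 × 201.06 × 5 × 2 = 707.2 kN.
Bearing (6 mm plate, F_u = 450 MPa): end bolts L_c = 23 − 18/2 = 14, R_n = min(1.2×14×6×450, 2.4×16×6×450) = 45.36 kN/bolt; interior L_c = 47 − 18 = 29, R_n = 93.96 kN/bolt. φR_n = 0.75 × (1×45.36 + 4×93.96) = 315.9 kN.
Block shear: shear path 1×[23+4×47] = 1×211 mm, A_gv = 1266, A_nv = 1×(211 − 4.5×20)×6 = 726 mm²; tension to near edge: (23 − 0.5×20)×6 = 78 mm². R_n = min(0.6×450×726, 0.6×300×1266) + 1.0×450×78 = min(196.02, 227.88) + 35.1 = 231.12 kN. φR_n = 0.75 × 231.12 = 173.3 kN.
Governing: min(707.2, 315.9, 173.3) = 173.3 kN → block shear.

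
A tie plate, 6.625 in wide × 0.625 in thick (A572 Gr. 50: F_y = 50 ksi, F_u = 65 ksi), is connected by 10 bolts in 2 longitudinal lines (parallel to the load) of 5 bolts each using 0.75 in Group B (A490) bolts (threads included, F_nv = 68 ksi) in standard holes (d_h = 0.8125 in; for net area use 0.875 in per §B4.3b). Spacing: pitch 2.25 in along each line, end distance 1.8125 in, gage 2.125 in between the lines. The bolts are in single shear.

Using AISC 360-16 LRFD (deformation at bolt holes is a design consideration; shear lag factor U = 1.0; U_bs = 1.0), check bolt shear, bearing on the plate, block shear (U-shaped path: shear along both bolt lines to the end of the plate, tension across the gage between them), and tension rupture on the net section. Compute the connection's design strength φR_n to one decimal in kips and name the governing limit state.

148.5 kips (net-section rupture governs)

Bolt shear: A_b = π(0.75)²/4 = 0.44179 in². φR_n = 0.75 × 68 × 0.44179 × 10 × 1 = 225.3 kips.
Bearing (0.625 in plate, F_u = 65 ksi): end bolts L_c = 1.8125 − 0.8125/2 = 1.40625, R_n = min(1.2×1.40625×0.625×65, 2.4×0.75×0.625×65) = 68.555 kips/bolt; interior L_c = 2.25 − 0.8125 = 1.4375, R_n = 70.078 kips/bolt. φR_n = 0.75 × (2×68.555 + 8×70.078) = 523.3 kips.
Block shear: shear path 2×[1.8125+4×2.25] = 2×10.8125 in, A_gv = 13.516, A_nv = 2×(10.8125 − 4.5×0.875)×0.625 = 8.5938 in²; tension across gage: (2.125 − 1×0.875)×0.625 = 0.78125 in². R_n = min(0.6×65×8.5938, 0.6×50×13.516) + 1.0×65×0.78125 = min(335.16, 405.48) + 50.781 = 385.94 kips. φR_n = 0.75 × 385.94 = 289.5 kips.
Tension rupture (net): A_n = (6.625 − 2×0.875)×0.625 = 3.0469 in² (U = 1.0, A_e = A_n). φR_n = 0.75 × 65 × 3.0469 = 148.5 kips.
Governing: min(225.3, 523.3, 289.5, 148.5) = 148.5 kips → net-section rupture.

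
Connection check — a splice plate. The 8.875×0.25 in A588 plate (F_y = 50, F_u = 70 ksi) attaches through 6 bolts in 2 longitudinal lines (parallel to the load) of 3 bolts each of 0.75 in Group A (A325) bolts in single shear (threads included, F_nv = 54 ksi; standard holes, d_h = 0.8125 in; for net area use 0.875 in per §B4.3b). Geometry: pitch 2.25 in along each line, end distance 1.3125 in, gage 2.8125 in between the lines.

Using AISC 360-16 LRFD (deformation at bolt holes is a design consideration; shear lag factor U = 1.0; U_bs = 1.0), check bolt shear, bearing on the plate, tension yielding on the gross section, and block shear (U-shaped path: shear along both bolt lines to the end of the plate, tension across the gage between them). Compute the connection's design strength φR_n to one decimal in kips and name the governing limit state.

Bolt shear: A_b = π(0.75)²/4 = 0.44179 in². φR_n = 0.75 × 54 × 0.44179 × 6 × 1 = 107.4 kips.
Bearing (0.25 in plate, F_u = 70 ksi): end bolts L_c = 1.3125 − 0.8125/2 = 0.90625, R_n = min(1.2×0.90625×0.25×70, 2.4×0.75×0.25×70) = 19.031 kips/bolt; interior L_c = 2.25 − 0.8125 = 1.4375, R_n = 30.188 kips/bolt. φR_n = 0.75 × (2×19.031 + 4×30.188) = 119.1 kips.
Tension yield (gross): A_g = 8.875×0.25 = 2.2188 in². φR_n = 0.90 × 50 × 2.2188 = 99.8 kips.
Block shear: shear path 2×[1.3125+2×2.25] = 2×5.8125 in, A_gv = 2.9063, A_nv = 2×(5.8125 − 2.5×0.875)×0.25 = 1.8125 in²; tension across gage: (2.8125 − 1×0.875)×0.25 = 0.48438 in². R_n = min(0.6×70×1.8125, 0.6×50×2.9063) + 1.0×70×0.48438 = min(76.125, 87.189) + 33.907 = 110.03 kips. φR_n = 0.75 × 110.03 = 82.5 kips.
Governing: min(107.4, 119.1, 99.8, 82.5) = 82.5 kips → block shear.

82.5 kips (block shear governs)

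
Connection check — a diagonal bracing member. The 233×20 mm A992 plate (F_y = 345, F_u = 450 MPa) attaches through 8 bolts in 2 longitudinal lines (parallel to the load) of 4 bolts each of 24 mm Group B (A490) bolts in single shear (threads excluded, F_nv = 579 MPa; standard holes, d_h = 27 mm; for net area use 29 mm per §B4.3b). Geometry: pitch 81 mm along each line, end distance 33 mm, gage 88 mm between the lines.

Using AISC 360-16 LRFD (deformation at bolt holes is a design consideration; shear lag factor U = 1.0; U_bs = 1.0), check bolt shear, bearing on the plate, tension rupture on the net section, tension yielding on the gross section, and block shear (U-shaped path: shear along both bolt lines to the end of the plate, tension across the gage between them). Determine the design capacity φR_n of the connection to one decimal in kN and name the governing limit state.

Bolt shear: A_b = π(24)²/4 = 452.39 mm². φR_n = 0.75 × 579 × 452.39 × 8 × 1 = 1571.6 kN.
Bearing (20 mm plate, F_u = 450 MPa): end bolts L_c = 33 − 27/2 = 19.5, R_n = min(1.2×19.5×20×450, 2.4×24×20×450) = 210.6 kN/bolt; interior L_c = 81 − 27 = 54, R_n = 518.4 kN/bolt. φR_n = 0.75 × (2×210.6 + 6×518.4) = 2648.7 kN.
Tension rupture (net): A_n = (233 − 2×29)×20 = 3500 mm² (U = 1.0, A_e = A_n). φR_n = 0.75 × 450 × 3500 = 1181.3 kN.
Tension yield (gross): A_g = 233×20 = 4660 mm². φR_n = 0.90 × 345 × 4660 = 1446.9 kN.
Block shear: shear path 2×[33+3×81] = 2×276 mm, A_gv = 11040, A_nv = 2×(276 − 3.5×29)×20 = 6980 mm²; tension across gage: (88 − 1×29)×20 = 1180 mm². R_n = min(0.6×450×6980, 0.6×345×11040) + 1.0×450×1180 = min(1884.6, 2285.3) + 531 = 2415.6 kN. φR_n = 0.75 × 2415.6 = 1811.7 kN.
Governing: min(1571.6, 2648.7, 1181.3, 1446.9, 1811.7) = 1181.3 kN → net-section rupture.

1181.3 kN (net-section rupture governs)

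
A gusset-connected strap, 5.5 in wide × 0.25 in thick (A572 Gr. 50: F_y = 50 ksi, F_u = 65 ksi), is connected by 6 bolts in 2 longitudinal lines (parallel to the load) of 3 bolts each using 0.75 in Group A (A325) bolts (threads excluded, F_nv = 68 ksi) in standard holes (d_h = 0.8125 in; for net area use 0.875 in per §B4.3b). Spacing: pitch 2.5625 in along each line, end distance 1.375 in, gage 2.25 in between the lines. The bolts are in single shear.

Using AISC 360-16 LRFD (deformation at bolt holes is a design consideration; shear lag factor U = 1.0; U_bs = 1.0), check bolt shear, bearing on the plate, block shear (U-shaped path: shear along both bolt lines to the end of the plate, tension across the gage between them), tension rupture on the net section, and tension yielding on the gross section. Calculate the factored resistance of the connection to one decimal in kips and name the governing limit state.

45.7 kips (net-section rupture governs)

Bolt shear: A_b = π(0.75)²/4 = 0.44179 in². φR_n = 0.75 × 68 × 0.44179 × 6 × 1 = 135.2 kips.
Bearing (0.25 in plate, F_u = 65 ksi): end bolts L_c = 1.375 − 0.8125/2 = 0.96875, R_n = min(1.2×0.96875×0.25×65, 2.4×0.75×0.25×65) = 18.891 kips/bolt; interior L_c = 2.5625 − 0.8125 = 1.75, R_n = 29.25 kips/bolt. φR_n = 0.75 × (2×18.891 + 4×29.25) = 116.1 kips.
Block shear: shear path 2×[1.375+2×2.5625] = 2×6.5 in, A_gv = 3.25, A_nv = 2×(6.5 − 2.5×0.875)×0.25 = 2.1563 in²; tension across gage: (2.25 − 1×0.875)×0.25 = 0.34375 in². R_n = min(0.6×65×2.1563, 0.6×50×3.25) + 1.0×65×0.34375 = min(84.096, 97.5) + 22.344 = 106.44 kips. φR_n = 0.75 × 106.44 = 79.8 kips.
Tension rupture (net): A_n = (5.5 − 2×0.875)×0.25 = 0.9375 in² (U = 1.0, A_e = A_n). φR_n = 0.75 × 65 × 0.9375 = 45.7 kips.
Tension yield (gross): A_g = 5.5×0.25 = 1.375 in². φR_n = 0.90 × 50 × 1.375 = 61.9 kips.
Governing: min(135.2, 116.1, 79.8, 45.7, 61.9) = 45.7 kips → net-section rupture.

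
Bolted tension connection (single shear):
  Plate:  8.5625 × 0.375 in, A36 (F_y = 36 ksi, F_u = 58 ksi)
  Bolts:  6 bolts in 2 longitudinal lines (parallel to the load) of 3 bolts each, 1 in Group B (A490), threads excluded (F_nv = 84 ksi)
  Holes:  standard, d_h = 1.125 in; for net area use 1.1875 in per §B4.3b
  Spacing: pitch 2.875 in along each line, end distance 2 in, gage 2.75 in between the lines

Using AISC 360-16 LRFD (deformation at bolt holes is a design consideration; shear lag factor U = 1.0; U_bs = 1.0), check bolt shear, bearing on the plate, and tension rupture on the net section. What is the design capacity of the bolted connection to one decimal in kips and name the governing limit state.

100.9 kips (net-section rupture governs)

Bolt shear: A_b = π(1)²/4 = 0.7854 in². φR_n = 0.75 × 84 × 0.7854 × 6 × 1 = 296.9 kips.
Bearing (0.375 in plate, F_u = 58 ksi): end bolts L_c = 2 − 1.125/2 = 1.4375, R_n = min(1.2×1.4375×0.375×58, 2.4×1×0.375×58) = 37.519 kips/bolt; interior L_c = 2.875 − 1.125 = 1.75, R_n = 45.675 kips/bolt. φR_n = 0.75 × (2×37.519 + 4×45.675) = 193.3 kips.
Tension rupture (net): A_n = (8.5625 − 2×1.1875)×0.375 = 2.3203 in² (U = 1.0, A_e = A_n). φR_n = 0.75 × 58 × 2.3203 = 100.9 kips.
Governing: min(296.9, 193.3, 100.9) = 100.9 kips → net-section rupture.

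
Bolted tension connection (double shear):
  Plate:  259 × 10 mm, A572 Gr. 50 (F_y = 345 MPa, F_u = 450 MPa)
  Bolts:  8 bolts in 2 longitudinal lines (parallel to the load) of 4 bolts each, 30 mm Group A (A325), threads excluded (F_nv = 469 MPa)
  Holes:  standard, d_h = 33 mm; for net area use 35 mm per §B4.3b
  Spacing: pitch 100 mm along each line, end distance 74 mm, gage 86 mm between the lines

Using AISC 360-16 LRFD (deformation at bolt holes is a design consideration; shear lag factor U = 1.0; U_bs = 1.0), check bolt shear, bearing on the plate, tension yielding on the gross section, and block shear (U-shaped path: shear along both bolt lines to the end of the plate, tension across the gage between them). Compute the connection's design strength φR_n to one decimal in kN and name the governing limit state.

804.2 kN (gross-section yield governs)

Bolt shear: A_b = π(30)²/4 = 706.86 mm². φR_n = 0.75 × 469 × 706.86 × 8 × 2 = 3978.2 kN.
Bearing (10 mm plate, F_u = 450 MPa): end bolts L_c = 74 − 33/2 = 57.5, R_n = min(1.2×57.5×10×450, 2.4×30×10×450) = 310.5 kN/bolt; interior L_c = 100 − 33 = 67, R_n = 324 kN/bolt. φR_n = 0.75 × (2×310.5 + 6×324) = 1923.8 kN.
Tension yield (gross): A_g = 259×10 = 2590 mm². φR_n = 0.90 × 345 × 2590 = 804.2 kN.
Block shear: shear path 2×[74+3×100] = 2×374 mm, A_gv = 7480, A_nv = 2×(374 − 3.5×35)×10 = 5030 mm²; tension across gage: (86 − 1×35)×10 = 510 mm². R_n = min(0.6×450×5030, 0.6×345×7480) + 1.0×450×510 = min(1358.1, 1548.4) + 229.5 = 1587.6 kN. φR_n = 0.75 × 1587.6 = 1190.7 kN.
Governing: min(3978.2, 1923.8, 804.2, 1190.7) = 804.2 kN → gross-section yield.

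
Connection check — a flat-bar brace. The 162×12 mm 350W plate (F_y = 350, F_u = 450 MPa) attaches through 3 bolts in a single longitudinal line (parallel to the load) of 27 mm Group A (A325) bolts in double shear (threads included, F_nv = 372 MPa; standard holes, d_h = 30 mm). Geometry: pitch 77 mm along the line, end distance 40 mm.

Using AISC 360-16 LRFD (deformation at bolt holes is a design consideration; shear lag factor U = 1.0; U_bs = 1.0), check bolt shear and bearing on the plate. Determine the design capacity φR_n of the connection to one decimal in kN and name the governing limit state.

Bolt shear: A_b = π(27)²/4 = 572.56 mm². φR_n = 0.75 × 372 × 572.56 × 3 × 2 = 958.5 kN.
Bearing (12 mm plate, F_u = 450 MPa): end bolts L_c = 40 − 30/2 = 25, R_n = min(1.2×25×12×450, 2.4×27×12×450) = 162 kN/bolt; interior L_c = 77 − 30 = 47, R_n = 304.56 kN/bolt. φR_n = 0.75 × (1×162 + 2×304.56) = 578.3 kN.
Governing: min(958.5, 578.3) = 578.3 kN → bearing.

578.3 kN (bearing governs)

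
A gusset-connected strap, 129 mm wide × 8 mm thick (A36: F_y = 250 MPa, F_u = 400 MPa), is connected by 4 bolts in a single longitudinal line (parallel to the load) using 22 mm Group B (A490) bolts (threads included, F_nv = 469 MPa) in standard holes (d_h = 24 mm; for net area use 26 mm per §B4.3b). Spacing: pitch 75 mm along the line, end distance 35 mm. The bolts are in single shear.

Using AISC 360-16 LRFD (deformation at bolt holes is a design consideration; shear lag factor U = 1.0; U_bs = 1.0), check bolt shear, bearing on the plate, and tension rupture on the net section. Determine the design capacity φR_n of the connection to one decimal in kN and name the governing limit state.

247.2 kN (net-section rupture governs)

Bolt shear: A_b = π(22)²/4 = 380.13 mm². φR_n = 0.75 × 469 × 380.13 × 4 × 1 = 534.8 kN.
Bearing (8 mm plate, F_u = 400 MPa): end bolts L_c = 35 − 24/2 = 23, R_n = min(1.2×23×8×400, 2.4×22×8×400) = 88.32 kN/bolt; interior L_c = 75 − 24 = 51, R_n = 168.96 kN/bolt. φR_n = 0.75 × (1×88.32 + 3×168.96) = 446.4 kN.
Tension rupture (net): A_n = (129 − 1×26)×8 = 824 mm² (U = 1.0, A_e = A_n). φR_n = 0.75 × 400 × 824 = 247.2 kN.
Governing: min(534.8, 446.4, 247.2) = 247.2 kN → net-section rupture.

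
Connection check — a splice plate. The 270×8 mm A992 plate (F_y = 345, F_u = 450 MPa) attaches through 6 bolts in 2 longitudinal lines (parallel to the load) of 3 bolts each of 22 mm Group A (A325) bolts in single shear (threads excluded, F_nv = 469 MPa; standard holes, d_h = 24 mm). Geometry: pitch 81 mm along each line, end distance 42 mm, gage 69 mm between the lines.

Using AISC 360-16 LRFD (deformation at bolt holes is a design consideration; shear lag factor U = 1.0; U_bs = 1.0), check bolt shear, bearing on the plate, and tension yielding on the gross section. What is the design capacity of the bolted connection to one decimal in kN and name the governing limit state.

Bolt shear: A_b = π(22)²/4 = 380.13 mm². φR_n = 0.75 × 469 × 380.13 × 6 × 1 = 802.3 kN.
Bearing (8 mm plate, F_u = 450 MPa): end bolts L_c = 42 − 24/2 = 30, R_n = min(1.2×30×8×450, 2.4×22×8×450) = 129.6 kN/bolt; interior L_c = 81 − 24 = 57, R_n = 190.08 kN/bolt. φR_n = 0.75 × (2×129.6 + 4×190.08) = 764.6 kN.
Tension yield (gross): A_g = 270×8 = 2160 mm². φR_n = 0.90 × 345 × 2160 = 670.7 kN.
Governing: min(802.3, 764.6, 670.7) = 670.7 kN → gross-section yield.

670.7 kN (gross-section yield governs)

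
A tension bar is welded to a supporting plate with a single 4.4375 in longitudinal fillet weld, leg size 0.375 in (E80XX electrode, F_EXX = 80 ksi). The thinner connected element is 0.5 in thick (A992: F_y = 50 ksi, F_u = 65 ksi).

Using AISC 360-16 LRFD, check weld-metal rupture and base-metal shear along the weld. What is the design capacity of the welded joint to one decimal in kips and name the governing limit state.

42.4 kips (weld metal governs)

Weld metal: throat = 0.707×0.375 = 0.26513 in, L = 4.4375 in. φR_n = 0.75 × 0.6 × 80 × 0.26513 × 4.4375 = 42.4 kips.
Base metal shear (0.5 in plate): yield φR_n = 1.0×0.6×50×0.5×4.4375 = 66.6 kips; rupture φR_n = 0.75×0.6×65×0.5×4.4375 = 64.9 kips; take 64.9 kips (rupture).
Governing: min(42.4, 64.9) = 42.4 kips → weld metal.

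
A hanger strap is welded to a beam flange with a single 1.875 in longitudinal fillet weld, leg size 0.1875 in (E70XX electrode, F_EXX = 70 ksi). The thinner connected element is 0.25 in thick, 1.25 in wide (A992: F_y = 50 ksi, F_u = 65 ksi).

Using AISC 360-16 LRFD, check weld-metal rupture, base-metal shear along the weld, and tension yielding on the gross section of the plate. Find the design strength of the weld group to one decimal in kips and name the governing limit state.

Weld metal: throat = 0.707×0.1875 = 0.13256 in, L = 1.875 in. φR_n = 0.75 × 0.6 × 70 × 0.13256 × 1.875 = 7.8 kips.
Base metal shear (0.25 in plate): yield φR_n = 1.0×0.6×50×0.25×1.875 = 14.1 kips; rupture φR_n = 0.75×0.6×65×0.25×1.875 = 13.7 kips; take 13.7 kips (rupture).
Tension yield (gross): A_g = 1.25×0.25 = 0.3125 in². φR_n = 0.90 × 50 × 0.3125 = 14.1 kips.
Governing: min(7.8, 13.7, 14.1) = 7.8 kips → weld metal.

7.8 kips (weld metal governs)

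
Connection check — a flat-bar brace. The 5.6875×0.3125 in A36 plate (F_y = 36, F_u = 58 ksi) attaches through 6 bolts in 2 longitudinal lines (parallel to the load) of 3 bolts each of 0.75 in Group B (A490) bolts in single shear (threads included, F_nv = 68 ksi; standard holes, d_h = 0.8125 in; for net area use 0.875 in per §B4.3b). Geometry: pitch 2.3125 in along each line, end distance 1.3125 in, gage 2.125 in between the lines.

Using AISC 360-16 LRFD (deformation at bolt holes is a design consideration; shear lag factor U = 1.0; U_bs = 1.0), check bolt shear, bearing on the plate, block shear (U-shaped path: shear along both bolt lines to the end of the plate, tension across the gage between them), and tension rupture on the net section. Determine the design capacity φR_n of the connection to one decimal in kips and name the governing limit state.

Bolt shear: A_b = π(0.75)²/4 = 0.44179 in². φR_n = 0.75 × 68 × 0.44179 × 6 × 1 = 135.2 kips.
Bearing (0.3125 in plate, F_u = 58 ksi): end bolts L_c = 1.3125 − 0.8125/2 = 0.90625, R_n = min(1.2×0.90625×0.3125×58, 2.4×0.75×0.3125×58) = 19.711 kips/bolt; interior L_c = 2.3125 − 0.8125 = 1.5, R_n = 32.625 kips/bolt. φR_n = 0.75 × (2×19.711 + 4×32.625) = 127.4 kips.
Block shear: shear path 2×[1.3125+2×2.3125] = 2×5.9375 in, A_gv = 3.7109, A_nv = 2×(5.9375 − 2.5×0.875)×0.3125 = 2.3438 in²; tension across gage: (2.125 − 1×0.875)×0.3125 = 0.39063 in². R_n = min(0.6×58×2.3438, 0.6×36×3.7109) + 1.0×58×0.39063 = min(81.564, 80.155) + 22.657 = 102.81 kips. φR_n = 0.75 × 102.81 = 77.1 kips.
Tension rupture (net): A_n = (5.6875 − 2×0.875)×0.3125 = 1.2305 in² (U = 1.0, A_e = A_n). φR_n = 0.75 × 58 × 1.2305 = 53.5 kips.
Governing: min(135.2, 127.4, 77.1, 53.5) = 53.5 kips → net-section rupture.

53.5 kips (net-section rupture governs)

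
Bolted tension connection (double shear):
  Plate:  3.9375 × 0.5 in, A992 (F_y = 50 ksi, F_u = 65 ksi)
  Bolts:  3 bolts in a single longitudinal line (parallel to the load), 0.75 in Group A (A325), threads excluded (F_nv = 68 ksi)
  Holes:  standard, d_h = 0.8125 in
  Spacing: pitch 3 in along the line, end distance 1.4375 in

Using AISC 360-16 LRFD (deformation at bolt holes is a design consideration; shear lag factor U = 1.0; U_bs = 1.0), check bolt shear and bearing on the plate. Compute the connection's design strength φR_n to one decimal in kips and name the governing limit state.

117.9 kips (bearing governs)

Bolt shear: A_b = π(0.75)²/4 = 0.44179 in². φR_n = 0.75 × 68 × 0.44179 × 3 × 2 = 135.2 kips.
Bearing (0.5 in plate, F_u = 65 ksi): end bolts L_c = 1.4375 − 0.8125/2 = 1.03125, R_n = min(1.2×1.03125×0.5×65, 2.4×0.75×0.5×65) = 40.219 kips/bolt; interior L_c = 3 − 0.8125 = 2.1875, R_n = 58.5 kips/bolt. φR_n = 0.75 × (1×40.219 + 2×58.5) = 117.9 kips.
Governing: min(135.2, 117.9) = 117.9 kips → bearing.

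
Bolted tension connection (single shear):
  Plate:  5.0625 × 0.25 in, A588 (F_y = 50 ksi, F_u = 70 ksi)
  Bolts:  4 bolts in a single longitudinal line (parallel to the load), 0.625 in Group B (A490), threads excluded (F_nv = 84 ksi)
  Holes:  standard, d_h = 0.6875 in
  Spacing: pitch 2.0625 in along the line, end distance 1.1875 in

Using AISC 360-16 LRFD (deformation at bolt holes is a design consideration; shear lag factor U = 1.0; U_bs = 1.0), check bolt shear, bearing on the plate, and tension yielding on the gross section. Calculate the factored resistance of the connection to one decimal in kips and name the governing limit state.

Bolt shear: A_b = π(0.625)²/4 = 0.3068 in². φR_n = 0.75 × 84 × 0.3068 × 4 × 1 = 77.3 kips.
Bearing (0.25 in plate, F_u = 70 ksi): end bolts L_c = 1.1875 − 0.6875/2 = 0.84375, R_n = min(1.2×0.84375×0.25×70, 2.4×0.625×0.25×70) = 17.719 kips/bolt; interior L_c = 2.0625 − 0.6875 = 1.375, R_n = 26.25 kips/bolt. φR_n = 0.75 × (1×17.719 + 3×26.25) = 72.4 kips.
Tension yield (gross): A_g = 5.0625×0.25 = 1.2656 in². φR_n = 0.90 × 50 × 1.2656 = 57.0 kips.
Governing: min(77.3, 72.4, 57.0) = 57.0 kips → gross-section yield.

57.0 kips (gross-section yield governs)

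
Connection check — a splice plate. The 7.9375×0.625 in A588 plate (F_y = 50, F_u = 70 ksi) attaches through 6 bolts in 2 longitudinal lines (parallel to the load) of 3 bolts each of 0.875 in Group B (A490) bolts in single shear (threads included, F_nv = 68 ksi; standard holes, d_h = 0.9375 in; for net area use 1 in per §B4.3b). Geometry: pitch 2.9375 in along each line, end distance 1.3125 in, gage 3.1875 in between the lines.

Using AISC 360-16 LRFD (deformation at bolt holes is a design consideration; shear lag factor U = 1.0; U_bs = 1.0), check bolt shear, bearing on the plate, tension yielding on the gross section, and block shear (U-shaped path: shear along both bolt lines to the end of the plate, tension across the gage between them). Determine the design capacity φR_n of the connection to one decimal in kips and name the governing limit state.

Bolt shear: A_b = π(0.875)²/4 = 0.60132 in². φR_n = 0.75 × 68 × 0.60132 × 6 × 1 = 184.0 kips.
Bearing (0.625 in plate, F_u = 70 ksi): end bolts L_c = 1.3125 − 0.9375/2 = 0.84375, R_n = min(1.2×0.84375×0.625×70, 2.4×0.875×0.625×70) = 44.297 kips/bolt; interior L_c = 2.9375 − 0.9375 = 2, R_n = 91.875 kips/bolt. φR_n = 0.75 × (2×44.297 + 4×91.875) = 342.1 kips.
Tension yield (gross): A_g = 7.9375×0.625 = 4.9609 in². φR_n = 0.90 × 50 × 4.9609 = 223.2 kips.
Block shear: shear path 2×[1.3125+2×2.9375] = 2×7.1875 in, A_gv = 8.9844, A_nv = 2×(7.1875 − 2.5×1)×0.625 = 5.8594 in²; tension across gage: (3.1875 − 1×1)×0.625 = 1.3672 in². R_n = min(0.6×70×5.8594, 0.6×50×8.9844) + 1.0×70×1.3672 = min(246.09, 269.53) + 95.704 = 341.79 kips. φR_n = 0.75 × 341.79 = 256.3 kips.
Governing: min(184.0, 342.1, 223.2, 256.3) = 184.0 kips → bolt shear.

184.0 kips (bolt shear governs)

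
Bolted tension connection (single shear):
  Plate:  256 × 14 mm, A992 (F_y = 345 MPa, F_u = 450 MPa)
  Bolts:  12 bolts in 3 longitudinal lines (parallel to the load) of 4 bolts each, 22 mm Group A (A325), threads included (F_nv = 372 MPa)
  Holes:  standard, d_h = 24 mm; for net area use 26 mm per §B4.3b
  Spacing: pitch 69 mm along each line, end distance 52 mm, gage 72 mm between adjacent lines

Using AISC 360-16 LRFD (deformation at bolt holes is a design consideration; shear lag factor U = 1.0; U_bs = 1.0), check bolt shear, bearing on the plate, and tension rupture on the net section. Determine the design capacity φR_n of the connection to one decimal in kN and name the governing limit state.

841.1 kN (net-section rupture governs)

Bolt shear: A_b = π(22)²/4 = 380.13 mm². φR_n = 0.75 × 372 × 380.13 × 12 × 1 = 1272.7 kN.
Bearing (14 mm plate, F_u = 450 MPa): end bolts L_c = 52 − 24/2 = 40, R_n = min(1.2×40×14×450, 2.4×22×14×450) = 302.4 kN/bolt; interior L_c = 69 − 24 = 45, R_n = 332.64 kN/bolt. φR_n = 0.75 × (3×302.4 + 9×332.64) = 2925.7 kN.
Tension rupture (net): A_n = (256 − 3×26)×14 = 2492 mm² (U = 1.0, A_e = A_n). φR_n = 0.75 × 450 × 2492 = 841.1 kN.
Governing: min(1272.7, 2925.7, 841.1) = 841.1 kN → net-section rupture.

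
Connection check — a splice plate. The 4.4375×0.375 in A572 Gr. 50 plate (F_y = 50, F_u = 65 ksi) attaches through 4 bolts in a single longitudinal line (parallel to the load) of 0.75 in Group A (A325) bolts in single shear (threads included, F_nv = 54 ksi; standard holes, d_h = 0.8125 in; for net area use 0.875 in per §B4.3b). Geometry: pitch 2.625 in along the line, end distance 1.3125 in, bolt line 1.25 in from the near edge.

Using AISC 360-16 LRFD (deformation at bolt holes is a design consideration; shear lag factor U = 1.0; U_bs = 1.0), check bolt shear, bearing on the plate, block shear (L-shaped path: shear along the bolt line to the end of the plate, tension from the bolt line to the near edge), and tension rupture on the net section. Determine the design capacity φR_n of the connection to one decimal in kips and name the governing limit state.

Bolt shear: A_b = π(0.75)²/4 = 0.44179 in². φR_n = 0.75 × 54 × 0.44179 × 4 × 1 = 71.6 kips.
Bearing (0.375 in plate, F_u = 65 ksi): end bolts L_c = 1.3125 − 0.8125/2 = 0.90625, R_n = min(1.2×0.90625×0.375×65, 2.4×0.75×0.375×65) = 26.508 kips/bolt; interior L_c = 2.625 − 0.8125 = 1.8125, R_n = 43.875 kips/bolt. φR_n = 0.75 × (1×26.508 + 3×43.875) = 118.6 kips.
Block shear: shear path 1×[1.3125+3×2.625] = 1×9.1875 in, A_gv = 3.4453, A_nv = 1×(9.1875 − 3.5×0.875)×0.375 = 2.2969 in²; tension to near edge: (1.25 − 0.5×0.875)×0.375 = 0.30469 in². R_n = min(0.6×65×2.2969, 0.6×50×3.4453) + 1.0×65×0.30469 = min(89.579, 103.36) + 19.805 = 109.38 kips. φR_n = 0.75 × 109.38 = 82.0 kips.
Tension rupture (net): A_n = (4.4375 − 1×0.875)×0.375 = 1.3359 in² (U = 1.0, A_e = A_n). φR_n = 0.75 × 65 × 1.3359 = 65.1 kips.
Governing: min(71.6, 118.6, 82.0, 65.1) = 65.1 kips → net-section rupture.

65.1 kips (net-section rupture governs)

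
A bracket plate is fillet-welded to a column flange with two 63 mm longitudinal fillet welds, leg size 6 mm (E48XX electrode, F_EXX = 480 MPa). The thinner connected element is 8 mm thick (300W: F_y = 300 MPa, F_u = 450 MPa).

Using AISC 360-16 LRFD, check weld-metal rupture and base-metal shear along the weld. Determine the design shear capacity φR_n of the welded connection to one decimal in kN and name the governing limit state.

Weld metal: throat = 0.707×6 = 4.242 mm, L = 2×63 = 126 mm. φR_n = 0.75 × 0.6 × 480 × 4.242 × 126 = 115.5 kN.
Base metal shear (8 mm plate): yield φR_n = 1.0×0.6×300×8×126 = 181.4 kN; rupture φR_n = 0.75×0.6×450×8×126 = 204.1 kN; take 181.4 kN (yield).
Governing: min(115.5, 181.4) = 115.5 kN → weld metal.

115.5 kN (weld metal governs)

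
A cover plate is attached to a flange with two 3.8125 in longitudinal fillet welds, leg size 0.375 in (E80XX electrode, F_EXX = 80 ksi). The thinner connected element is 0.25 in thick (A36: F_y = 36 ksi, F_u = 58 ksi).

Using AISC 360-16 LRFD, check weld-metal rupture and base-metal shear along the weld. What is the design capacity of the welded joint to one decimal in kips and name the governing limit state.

Weld metal: throat = 0.707×0.375 = 0.26513 in, L = 2×3.8125 = 7.625 in. φR_n = 0.75 × 0.6 × 80 × 0.26513 × 7.625 = 72.8 kips.
Base metal shear (0.25 in plate): yield φR_n = 1.0×0.6×36×0.25×7.625 = 41.2 kips; rupture φR_n = 0.75×0.6×58×0.25×7.625 = 49.8 kips; take 41.2 kips (yield).
Governing: min(72.8, 41.2) = 41.2 kips → base-metal shear.

41.2 kips (base-metal shear governs)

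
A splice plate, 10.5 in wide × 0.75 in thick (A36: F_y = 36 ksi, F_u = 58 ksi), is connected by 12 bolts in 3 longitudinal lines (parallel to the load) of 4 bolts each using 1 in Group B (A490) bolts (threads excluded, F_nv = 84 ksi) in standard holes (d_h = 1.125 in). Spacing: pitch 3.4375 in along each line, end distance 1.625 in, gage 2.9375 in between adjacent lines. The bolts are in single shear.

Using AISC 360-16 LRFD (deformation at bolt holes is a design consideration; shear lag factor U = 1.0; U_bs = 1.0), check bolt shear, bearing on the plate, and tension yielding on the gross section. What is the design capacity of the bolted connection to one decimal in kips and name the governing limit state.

255.2 kips (gross-section yield governs)

Bolt shear: A_b = π(1)²/4 = 0.7854 in². φR_n = 0.75 × 84 × 0.7854 × 12 × 1 = 593.8 kips.
Bearing (0.75 in plate, F_u = 58 ksi): end bolts L_c = 1.625 − 1.125/2 = 1.0625, R_n = min(1.2×1.0625×0.75×58, 2.4×1×0.75×58) = 55.463 kips/bolt; interior L_c = 3.4375 − 1.125 = 2.3125, R_n = 104.4 kips/bolt. φR_n = 0.75 × (3×55.463 + 9×104.4) = 829.5 kips.
Tension yield (gross): A_g = 10.5×0.75 = 7.875 in². φR_n = 0.90 × 36 × 7.875 = 255.2 kips.
Governing: min(593.8, 829.5, 255.2) = 255.2 kips → gross-section yield.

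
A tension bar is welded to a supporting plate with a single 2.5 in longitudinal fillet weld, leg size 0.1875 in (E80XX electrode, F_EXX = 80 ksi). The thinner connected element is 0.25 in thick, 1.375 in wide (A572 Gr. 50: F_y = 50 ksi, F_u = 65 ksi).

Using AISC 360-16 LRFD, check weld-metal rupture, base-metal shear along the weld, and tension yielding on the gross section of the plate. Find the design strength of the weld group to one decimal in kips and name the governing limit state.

11.9 kips (weld metal governs)

Weld metal: throat = 0.707×0.1875 = 0.13256 in, L = 2.5 in. φR_n = 0.75 × 0.6 × 80 × 0.13256 × 2.5 = 11.9 kips.
Base metal shear (0.25 in plate): yield φR_n = 1.0×0.6×50×0.25×2.5 = 18.8 kips; rupture φR_n = 0.75×0.6×65×0.25×2.5 = 18.3 kips; take 18.3 kips (rupture).
Tension yield (gross): A_g = 1.375×0.25 = 0.34375 in². φR_n = 0.90 × 50 × 0.34375 = 15.5 kips.
Governing: min(11.9, 18.3, 15.5) = 11.9 kips → weld metal.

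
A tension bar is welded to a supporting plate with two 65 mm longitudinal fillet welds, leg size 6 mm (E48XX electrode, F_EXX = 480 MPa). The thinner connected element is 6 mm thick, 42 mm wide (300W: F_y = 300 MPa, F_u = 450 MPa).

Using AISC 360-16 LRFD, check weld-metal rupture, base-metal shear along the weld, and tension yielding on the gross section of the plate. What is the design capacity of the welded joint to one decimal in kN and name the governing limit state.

Weld metal: throat = 0.707×6 = 4.242 mm, L = 2×65 = 130 mm. φR_n = 0.75 × 0.6 × 480 × 4.242 × 130 = 119.1 kN.
Base metal shear (6 mm plate): yield φR_n = 1.0×0.6×300×6×130 = 140.4 kN; rupture φR_n = 0.75×0.6×450×6×130 = 158.0 kN; take 140.4 kN (yield).
Tension yield (gross): A_g = 42×6 = 252 mm². φR_n = 0.90 × 300 × 252 = 68.0 kN.
Governing: min(119.1, 140.4, 68.0) = 68.0 kN → gross-section yield.

68.0 kN (gross-section yield governs)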